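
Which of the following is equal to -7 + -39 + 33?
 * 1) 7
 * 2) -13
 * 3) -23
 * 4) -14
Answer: 2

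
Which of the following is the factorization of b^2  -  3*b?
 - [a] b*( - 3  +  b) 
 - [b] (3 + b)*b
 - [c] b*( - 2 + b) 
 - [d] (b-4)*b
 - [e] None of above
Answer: a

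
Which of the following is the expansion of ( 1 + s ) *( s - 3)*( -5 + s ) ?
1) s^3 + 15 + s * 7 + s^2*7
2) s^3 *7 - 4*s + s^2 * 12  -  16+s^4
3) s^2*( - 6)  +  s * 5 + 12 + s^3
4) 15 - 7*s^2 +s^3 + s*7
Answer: 4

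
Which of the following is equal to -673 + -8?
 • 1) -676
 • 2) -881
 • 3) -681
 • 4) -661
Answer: 3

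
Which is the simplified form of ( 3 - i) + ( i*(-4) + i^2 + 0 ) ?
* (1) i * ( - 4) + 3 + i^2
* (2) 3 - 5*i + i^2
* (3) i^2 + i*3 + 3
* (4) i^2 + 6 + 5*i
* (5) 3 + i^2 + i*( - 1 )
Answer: 2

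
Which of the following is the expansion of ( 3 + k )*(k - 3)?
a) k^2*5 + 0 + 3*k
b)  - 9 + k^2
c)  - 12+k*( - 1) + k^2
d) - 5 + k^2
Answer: b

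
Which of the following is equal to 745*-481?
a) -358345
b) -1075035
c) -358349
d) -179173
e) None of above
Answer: a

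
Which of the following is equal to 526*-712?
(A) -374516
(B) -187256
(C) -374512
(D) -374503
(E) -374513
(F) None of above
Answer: C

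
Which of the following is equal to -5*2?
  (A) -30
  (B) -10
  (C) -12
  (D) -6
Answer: B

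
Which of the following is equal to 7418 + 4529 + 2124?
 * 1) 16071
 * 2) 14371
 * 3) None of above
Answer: 3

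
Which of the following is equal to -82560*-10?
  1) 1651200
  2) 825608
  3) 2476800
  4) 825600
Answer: 4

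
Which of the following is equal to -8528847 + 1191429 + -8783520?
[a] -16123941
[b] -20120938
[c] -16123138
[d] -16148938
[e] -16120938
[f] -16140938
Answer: e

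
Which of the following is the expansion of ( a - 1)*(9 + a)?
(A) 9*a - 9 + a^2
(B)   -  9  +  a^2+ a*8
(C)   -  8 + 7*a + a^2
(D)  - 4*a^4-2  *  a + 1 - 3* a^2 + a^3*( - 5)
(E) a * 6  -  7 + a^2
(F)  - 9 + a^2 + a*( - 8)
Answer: B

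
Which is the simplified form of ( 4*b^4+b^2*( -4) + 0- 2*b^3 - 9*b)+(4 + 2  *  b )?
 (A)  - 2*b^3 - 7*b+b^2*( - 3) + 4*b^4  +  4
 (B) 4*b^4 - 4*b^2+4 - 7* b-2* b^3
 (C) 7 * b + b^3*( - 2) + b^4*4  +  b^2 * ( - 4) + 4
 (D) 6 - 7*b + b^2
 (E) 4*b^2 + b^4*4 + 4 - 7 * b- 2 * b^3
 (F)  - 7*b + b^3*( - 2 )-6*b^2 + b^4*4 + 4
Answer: B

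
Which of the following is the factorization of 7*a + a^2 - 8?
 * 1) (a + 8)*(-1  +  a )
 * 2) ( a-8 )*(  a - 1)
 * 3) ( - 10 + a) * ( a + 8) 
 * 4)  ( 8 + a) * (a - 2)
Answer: 1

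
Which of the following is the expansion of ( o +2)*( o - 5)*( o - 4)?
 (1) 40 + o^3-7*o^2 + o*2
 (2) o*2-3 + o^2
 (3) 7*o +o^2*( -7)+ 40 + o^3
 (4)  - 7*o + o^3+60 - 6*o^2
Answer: 1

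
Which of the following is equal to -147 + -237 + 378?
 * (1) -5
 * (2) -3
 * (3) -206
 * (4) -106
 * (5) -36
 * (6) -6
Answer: 6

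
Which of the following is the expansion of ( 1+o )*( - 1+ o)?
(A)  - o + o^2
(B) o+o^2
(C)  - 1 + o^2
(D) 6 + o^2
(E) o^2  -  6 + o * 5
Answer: C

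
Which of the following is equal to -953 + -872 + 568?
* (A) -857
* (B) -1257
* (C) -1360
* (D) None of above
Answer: B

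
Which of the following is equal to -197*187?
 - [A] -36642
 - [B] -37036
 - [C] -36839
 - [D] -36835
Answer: C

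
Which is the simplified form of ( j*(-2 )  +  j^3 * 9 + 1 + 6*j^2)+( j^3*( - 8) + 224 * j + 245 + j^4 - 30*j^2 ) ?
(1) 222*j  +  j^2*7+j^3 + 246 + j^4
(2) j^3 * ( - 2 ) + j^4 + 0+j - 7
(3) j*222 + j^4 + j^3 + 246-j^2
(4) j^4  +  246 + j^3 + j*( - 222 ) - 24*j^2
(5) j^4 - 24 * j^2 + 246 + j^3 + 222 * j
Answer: 5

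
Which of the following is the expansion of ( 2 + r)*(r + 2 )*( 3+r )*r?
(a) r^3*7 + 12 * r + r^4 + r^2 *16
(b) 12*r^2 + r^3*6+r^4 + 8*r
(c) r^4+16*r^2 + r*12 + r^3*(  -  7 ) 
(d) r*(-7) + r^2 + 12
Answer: a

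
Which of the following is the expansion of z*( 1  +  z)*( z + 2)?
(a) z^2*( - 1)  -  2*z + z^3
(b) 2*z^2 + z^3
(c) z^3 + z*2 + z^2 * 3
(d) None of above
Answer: c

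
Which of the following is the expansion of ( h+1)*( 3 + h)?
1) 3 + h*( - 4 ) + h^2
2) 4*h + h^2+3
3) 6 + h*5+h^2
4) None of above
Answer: 2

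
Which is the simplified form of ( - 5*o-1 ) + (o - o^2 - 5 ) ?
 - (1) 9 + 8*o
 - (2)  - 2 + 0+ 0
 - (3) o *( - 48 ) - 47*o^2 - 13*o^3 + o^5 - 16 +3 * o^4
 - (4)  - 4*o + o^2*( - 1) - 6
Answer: 4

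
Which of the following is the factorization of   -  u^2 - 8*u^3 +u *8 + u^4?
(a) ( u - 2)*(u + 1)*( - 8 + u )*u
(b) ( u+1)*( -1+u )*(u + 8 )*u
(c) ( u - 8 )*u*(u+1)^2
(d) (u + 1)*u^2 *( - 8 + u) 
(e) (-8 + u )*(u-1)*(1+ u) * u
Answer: e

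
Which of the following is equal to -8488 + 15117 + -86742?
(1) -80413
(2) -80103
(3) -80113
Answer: 3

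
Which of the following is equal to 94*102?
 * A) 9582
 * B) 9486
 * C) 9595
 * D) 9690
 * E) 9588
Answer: E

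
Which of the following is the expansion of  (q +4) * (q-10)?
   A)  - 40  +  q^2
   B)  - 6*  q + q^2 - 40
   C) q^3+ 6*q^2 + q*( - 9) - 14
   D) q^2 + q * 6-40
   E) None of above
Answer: B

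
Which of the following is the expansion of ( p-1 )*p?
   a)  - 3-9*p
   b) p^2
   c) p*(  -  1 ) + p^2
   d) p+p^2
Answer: c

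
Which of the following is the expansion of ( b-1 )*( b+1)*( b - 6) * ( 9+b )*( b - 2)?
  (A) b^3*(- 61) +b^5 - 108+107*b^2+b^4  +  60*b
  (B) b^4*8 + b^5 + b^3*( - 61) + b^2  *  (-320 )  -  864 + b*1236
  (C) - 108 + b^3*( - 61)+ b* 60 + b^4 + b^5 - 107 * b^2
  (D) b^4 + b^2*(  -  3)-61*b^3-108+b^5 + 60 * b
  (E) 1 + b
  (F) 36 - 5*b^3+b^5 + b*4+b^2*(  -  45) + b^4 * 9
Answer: A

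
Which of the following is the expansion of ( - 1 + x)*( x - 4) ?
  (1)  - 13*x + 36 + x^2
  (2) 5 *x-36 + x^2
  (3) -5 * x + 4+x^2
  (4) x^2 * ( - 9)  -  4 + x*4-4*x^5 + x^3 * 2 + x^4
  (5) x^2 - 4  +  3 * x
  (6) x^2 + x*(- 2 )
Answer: 3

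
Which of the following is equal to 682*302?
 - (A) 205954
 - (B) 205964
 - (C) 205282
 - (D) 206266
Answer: B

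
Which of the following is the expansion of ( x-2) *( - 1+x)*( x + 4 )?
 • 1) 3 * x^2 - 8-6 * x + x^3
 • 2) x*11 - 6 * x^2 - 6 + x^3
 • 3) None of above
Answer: 3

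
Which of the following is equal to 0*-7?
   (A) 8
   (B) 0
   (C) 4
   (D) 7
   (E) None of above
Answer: B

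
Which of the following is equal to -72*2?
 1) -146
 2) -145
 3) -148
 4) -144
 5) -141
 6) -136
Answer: 4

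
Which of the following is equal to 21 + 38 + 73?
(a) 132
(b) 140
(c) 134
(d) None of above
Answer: a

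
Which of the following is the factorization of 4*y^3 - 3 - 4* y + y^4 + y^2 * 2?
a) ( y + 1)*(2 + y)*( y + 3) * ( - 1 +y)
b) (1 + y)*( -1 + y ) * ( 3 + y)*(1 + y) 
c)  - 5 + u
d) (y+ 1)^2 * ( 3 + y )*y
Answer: b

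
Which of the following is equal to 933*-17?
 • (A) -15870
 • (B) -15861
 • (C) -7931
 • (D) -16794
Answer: B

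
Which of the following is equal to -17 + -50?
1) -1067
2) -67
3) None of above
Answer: 2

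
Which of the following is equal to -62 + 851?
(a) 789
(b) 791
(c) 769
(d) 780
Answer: a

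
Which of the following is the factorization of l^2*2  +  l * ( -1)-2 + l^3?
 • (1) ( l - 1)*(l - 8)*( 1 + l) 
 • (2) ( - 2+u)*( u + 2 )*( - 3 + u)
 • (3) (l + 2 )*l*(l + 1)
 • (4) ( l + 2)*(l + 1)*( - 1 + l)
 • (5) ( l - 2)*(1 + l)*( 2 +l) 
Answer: 4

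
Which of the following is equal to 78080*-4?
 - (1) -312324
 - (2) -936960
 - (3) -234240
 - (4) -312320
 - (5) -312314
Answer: 4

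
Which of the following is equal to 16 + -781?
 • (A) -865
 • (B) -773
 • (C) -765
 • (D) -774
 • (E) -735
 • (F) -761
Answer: C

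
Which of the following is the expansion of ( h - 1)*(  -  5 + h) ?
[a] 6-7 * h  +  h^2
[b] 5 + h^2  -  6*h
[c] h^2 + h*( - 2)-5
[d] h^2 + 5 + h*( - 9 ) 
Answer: b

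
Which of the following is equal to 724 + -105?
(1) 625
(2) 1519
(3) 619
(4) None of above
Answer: 3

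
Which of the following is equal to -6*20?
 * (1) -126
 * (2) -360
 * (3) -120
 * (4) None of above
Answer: 3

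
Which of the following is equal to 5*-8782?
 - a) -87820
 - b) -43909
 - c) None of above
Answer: c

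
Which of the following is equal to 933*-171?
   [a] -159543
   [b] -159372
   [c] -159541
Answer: a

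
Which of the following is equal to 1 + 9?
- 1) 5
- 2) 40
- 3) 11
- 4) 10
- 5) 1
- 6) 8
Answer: 4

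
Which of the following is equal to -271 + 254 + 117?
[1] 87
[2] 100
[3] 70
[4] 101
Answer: 2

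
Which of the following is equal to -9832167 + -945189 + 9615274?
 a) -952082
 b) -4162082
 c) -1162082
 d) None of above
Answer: c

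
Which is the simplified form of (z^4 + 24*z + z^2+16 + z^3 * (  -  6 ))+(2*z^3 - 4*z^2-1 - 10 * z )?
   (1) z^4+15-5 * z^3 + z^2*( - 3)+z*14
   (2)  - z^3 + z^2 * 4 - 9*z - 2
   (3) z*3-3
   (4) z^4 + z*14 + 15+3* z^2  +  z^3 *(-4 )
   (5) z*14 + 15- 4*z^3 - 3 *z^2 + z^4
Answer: 5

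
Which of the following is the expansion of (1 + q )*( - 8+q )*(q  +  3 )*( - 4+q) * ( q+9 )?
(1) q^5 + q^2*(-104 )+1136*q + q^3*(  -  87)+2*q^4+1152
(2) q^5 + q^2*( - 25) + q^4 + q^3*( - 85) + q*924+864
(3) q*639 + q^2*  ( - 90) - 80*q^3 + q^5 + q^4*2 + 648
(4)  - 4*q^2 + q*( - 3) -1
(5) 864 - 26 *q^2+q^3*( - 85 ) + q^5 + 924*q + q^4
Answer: 2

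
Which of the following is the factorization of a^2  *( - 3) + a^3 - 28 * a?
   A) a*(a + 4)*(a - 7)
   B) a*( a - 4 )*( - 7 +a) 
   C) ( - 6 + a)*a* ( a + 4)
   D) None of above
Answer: A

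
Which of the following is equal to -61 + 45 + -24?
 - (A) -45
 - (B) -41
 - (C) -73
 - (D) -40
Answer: D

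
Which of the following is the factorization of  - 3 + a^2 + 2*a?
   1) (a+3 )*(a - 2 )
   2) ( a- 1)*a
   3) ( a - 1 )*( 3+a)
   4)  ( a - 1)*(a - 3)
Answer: 3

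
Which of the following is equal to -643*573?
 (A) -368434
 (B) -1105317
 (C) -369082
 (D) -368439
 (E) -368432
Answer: D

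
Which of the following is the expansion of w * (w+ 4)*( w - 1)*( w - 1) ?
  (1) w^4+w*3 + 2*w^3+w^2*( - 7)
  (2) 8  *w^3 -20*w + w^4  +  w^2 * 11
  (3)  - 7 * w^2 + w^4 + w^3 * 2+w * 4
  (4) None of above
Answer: 3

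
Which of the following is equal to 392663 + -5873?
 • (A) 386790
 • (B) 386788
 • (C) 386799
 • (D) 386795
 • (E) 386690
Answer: A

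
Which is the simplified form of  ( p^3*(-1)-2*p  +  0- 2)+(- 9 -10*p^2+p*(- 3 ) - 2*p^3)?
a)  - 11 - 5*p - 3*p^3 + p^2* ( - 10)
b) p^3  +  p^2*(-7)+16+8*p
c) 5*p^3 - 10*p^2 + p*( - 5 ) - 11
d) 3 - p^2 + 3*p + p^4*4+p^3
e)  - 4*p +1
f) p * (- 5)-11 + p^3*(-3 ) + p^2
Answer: a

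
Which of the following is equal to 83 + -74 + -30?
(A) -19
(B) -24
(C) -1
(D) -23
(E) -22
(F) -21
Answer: F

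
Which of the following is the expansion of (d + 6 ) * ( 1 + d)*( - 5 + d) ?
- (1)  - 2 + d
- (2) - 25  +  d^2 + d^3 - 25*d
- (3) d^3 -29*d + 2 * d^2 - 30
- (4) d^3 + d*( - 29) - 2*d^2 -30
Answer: 3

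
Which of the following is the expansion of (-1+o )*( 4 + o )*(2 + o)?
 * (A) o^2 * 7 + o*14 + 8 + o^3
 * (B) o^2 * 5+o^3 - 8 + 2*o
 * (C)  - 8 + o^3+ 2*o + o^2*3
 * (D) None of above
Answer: B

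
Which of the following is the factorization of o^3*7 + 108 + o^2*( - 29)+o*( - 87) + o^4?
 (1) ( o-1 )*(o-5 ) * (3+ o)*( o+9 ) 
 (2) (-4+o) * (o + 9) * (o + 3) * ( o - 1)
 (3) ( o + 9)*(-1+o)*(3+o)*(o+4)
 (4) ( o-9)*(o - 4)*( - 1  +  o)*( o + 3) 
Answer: 2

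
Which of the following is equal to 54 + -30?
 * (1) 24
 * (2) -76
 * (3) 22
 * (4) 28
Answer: 1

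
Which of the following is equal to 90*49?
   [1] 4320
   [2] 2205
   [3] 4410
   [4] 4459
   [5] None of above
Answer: 3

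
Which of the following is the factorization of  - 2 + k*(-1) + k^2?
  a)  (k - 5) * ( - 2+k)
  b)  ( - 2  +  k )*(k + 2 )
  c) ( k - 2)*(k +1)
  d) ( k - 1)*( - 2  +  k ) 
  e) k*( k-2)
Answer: c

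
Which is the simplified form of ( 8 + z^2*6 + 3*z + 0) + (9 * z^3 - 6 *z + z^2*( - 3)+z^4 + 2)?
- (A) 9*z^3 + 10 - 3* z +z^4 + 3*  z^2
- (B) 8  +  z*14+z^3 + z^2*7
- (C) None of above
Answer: A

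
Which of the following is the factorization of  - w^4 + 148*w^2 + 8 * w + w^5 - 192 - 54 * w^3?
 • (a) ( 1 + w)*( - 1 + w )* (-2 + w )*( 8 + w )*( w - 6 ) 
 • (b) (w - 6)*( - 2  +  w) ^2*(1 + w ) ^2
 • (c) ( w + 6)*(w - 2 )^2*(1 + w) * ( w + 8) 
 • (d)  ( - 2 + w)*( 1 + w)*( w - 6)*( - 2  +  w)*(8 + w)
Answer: d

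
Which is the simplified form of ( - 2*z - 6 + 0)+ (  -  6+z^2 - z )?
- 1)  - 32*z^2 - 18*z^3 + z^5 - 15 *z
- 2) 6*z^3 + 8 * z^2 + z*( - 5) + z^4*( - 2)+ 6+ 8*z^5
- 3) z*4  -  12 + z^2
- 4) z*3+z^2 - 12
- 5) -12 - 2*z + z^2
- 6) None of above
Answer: 6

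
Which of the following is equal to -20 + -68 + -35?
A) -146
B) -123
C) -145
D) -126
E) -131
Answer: B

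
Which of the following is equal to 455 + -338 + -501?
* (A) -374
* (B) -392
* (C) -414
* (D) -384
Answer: D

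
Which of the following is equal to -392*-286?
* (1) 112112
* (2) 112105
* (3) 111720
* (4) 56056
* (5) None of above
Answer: 1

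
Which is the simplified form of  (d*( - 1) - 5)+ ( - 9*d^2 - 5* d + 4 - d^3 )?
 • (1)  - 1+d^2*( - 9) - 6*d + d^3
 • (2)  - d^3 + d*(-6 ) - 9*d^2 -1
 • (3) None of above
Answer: 2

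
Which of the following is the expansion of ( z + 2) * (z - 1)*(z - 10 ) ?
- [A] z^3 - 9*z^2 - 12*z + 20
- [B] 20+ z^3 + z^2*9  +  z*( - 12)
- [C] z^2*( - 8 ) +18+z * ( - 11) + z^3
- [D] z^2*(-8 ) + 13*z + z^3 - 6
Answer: A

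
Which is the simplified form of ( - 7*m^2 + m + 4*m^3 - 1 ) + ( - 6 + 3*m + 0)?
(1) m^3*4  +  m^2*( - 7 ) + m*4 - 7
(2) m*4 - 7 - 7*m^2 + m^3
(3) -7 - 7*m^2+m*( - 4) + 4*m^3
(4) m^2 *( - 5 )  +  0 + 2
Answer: 1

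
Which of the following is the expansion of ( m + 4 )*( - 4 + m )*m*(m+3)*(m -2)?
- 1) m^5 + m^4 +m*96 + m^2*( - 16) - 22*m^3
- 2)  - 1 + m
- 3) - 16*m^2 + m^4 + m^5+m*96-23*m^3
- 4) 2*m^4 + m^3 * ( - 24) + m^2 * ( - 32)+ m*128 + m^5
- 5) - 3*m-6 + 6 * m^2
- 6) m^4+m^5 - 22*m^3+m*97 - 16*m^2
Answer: 1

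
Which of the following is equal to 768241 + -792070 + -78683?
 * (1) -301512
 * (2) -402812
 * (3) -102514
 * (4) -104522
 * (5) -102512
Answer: 5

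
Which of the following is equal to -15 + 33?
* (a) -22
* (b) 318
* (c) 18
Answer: c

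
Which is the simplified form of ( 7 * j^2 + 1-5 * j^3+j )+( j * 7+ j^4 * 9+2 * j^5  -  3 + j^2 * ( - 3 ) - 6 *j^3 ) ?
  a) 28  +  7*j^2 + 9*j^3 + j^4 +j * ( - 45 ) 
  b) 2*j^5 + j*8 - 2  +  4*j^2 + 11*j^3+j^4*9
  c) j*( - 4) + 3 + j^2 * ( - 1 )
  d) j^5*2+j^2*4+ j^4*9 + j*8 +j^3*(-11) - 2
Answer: d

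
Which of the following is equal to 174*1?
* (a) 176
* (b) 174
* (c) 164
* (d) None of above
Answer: b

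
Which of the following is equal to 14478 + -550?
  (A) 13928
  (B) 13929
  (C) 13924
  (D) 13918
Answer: A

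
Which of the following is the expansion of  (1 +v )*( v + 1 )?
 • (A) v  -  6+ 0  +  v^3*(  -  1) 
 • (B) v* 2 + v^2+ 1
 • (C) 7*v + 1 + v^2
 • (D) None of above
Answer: B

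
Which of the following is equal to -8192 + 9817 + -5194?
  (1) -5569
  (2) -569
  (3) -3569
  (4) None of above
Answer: 3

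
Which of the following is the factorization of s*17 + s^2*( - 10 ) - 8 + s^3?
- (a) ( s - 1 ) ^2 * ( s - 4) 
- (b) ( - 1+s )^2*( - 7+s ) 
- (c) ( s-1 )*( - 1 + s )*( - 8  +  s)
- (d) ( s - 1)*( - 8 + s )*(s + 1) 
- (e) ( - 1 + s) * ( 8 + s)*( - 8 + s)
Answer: c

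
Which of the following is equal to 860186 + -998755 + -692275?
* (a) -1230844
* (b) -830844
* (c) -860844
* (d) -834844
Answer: b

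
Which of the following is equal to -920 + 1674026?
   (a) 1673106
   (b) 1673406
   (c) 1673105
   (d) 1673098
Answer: a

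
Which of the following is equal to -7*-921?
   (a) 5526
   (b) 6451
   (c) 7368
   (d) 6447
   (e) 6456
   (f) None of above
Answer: d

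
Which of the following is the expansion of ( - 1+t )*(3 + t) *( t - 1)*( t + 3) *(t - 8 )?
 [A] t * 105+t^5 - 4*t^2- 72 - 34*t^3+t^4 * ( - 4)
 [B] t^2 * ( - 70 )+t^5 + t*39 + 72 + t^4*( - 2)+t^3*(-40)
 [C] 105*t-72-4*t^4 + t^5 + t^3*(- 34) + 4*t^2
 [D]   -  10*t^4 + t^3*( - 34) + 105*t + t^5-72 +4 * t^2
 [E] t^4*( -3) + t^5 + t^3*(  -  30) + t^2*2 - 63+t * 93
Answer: C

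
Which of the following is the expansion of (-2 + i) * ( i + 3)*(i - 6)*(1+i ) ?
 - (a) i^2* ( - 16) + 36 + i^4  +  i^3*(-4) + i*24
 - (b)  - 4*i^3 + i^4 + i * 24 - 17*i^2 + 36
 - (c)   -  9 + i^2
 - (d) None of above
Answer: b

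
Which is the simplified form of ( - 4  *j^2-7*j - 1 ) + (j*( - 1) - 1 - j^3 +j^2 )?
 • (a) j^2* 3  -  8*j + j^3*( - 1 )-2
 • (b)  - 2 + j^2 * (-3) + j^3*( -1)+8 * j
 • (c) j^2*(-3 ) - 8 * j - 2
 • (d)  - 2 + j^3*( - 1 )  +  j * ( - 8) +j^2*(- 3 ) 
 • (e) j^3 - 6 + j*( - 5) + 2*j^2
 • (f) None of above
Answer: d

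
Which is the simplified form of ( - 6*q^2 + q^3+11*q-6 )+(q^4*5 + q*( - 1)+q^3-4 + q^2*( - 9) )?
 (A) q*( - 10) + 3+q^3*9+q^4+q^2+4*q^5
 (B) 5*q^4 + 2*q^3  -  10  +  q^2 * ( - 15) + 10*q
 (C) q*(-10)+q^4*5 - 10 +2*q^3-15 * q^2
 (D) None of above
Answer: B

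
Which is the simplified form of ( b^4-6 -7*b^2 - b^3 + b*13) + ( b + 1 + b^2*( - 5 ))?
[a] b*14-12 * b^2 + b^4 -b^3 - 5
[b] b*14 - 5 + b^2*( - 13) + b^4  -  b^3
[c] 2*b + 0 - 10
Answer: a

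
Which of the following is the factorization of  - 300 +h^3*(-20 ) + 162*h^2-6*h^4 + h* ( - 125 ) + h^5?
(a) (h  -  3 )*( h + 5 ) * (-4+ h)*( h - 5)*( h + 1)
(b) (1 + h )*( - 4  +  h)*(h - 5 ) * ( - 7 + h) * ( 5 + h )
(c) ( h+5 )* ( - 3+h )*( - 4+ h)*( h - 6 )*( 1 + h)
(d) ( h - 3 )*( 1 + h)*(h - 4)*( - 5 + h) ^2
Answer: a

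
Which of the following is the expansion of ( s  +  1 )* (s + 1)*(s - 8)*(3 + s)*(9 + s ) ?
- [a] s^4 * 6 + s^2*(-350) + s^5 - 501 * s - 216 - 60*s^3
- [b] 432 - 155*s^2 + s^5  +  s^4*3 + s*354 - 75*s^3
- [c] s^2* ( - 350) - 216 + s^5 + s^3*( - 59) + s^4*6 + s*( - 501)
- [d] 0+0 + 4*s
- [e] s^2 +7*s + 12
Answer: a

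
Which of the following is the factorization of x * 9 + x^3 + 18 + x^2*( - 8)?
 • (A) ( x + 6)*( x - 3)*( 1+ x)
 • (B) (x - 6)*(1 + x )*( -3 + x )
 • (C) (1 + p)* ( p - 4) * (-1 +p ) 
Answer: B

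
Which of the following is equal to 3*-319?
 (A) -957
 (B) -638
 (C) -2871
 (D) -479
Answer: A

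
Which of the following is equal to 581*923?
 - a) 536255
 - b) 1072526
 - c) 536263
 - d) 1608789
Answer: c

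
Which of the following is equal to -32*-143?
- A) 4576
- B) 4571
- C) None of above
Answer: A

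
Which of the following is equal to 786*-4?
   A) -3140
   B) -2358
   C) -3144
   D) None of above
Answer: C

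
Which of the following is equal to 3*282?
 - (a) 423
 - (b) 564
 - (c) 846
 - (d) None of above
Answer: c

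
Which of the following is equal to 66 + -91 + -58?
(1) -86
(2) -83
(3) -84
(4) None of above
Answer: 2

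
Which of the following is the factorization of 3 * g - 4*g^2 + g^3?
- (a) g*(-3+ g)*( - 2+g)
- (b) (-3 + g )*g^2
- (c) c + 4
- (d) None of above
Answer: d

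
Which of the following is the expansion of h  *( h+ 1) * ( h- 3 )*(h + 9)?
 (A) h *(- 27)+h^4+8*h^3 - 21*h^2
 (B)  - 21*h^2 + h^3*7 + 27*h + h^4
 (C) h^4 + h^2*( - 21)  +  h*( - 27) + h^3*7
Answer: C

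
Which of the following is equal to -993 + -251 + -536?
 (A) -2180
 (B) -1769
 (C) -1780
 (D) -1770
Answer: C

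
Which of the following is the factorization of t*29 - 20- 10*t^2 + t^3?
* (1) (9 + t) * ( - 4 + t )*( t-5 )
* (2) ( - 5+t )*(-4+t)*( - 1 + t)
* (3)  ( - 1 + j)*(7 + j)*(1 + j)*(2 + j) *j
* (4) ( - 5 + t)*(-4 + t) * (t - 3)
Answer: 2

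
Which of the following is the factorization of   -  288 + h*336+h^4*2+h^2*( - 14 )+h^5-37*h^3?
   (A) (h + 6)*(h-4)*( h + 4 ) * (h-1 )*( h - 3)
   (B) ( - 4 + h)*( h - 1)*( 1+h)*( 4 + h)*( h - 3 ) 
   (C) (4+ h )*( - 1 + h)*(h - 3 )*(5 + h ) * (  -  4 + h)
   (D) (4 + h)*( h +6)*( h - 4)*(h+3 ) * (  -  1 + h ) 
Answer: A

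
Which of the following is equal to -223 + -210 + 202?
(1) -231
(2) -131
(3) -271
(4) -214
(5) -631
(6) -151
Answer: 1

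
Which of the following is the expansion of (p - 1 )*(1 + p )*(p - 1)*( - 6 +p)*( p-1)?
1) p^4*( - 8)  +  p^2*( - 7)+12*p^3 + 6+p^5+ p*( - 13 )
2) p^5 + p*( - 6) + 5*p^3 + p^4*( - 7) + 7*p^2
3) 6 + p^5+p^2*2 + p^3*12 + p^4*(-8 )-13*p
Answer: 3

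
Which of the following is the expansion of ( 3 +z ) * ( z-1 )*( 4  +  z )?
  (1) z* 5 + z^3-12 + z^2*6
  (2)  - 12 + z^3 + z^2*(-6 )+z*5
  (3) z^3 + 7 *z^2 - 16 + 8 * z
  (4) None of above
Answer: 1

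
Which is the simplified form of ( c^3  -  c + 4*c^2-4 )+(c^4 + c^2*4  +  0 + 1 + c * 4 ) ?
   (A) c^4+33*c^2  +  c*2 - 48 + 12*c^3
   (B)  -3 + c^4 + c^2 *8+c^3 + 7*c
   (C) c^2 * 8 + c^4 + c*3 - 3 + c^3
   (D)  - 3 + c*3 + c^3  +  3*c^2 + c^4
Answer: C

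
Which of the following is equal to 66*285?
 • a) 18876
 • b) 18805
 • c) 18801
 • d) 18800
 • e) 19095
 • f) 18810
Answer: f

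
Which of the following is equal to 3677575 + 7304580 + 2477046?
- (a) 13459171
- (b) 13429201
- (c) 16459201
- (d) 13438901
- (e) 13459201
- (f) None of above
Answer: e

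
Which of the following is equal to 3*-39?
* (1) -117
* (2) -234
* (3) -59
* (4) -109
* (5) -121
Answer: 1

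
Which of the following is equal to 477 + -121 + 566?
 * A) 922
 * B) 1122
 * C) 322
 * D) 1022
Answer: A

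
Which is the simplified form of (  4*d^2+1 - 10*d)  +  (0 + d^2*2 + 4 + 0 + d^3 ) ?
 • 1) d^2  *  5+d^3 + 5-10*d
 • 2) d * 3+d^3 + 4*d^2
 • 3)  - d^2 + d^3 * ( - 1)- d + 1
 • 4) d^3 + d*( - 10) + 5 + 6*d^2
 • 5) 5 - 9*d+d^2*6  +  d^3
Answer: 4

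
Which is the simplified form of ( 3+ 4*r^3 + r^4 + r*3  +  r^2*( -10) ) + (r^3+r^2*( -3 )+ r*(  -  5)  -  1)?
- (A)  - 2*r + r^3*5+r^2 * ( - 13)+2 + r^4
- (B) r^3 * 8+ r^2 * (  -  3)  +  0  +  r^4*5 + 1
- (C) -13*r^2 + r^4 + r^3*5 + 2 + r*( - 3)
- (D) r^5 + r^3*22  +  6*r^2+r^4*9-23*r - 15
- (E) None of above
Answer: A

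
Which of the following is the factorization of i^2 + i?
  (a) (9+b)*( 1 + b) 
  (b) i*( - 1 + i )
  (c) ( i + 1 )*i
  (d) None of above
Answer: c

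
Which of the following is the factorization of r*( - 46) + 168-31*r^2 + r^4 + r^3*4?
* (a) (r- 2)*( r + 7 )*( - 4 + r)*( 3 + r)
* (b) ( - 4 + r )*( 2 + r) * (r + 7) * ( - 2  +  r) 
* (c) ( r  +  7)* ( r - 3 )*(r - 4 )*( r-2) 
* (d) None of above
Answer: a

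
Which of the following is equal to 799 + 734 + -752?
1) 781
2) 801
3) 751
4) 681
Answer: 1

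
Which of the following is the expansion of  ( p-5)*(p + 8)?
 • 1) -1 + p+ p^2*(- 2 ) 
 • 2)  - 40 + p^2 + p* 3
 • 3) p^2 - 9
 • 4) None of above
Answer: 2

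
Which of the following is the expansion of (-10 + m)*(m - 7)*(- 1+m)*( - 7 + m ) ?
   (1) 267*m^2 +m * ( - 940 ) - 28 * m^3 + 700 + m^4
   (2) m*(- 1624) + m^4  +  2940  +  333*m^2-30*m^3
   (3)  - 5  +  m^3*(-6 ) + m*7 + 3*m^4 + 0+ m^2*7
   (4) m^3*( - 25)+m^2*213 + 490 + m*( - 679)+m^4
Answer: 4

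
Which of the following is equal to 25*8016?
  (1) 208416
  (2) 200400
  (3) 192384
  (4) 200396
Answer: 2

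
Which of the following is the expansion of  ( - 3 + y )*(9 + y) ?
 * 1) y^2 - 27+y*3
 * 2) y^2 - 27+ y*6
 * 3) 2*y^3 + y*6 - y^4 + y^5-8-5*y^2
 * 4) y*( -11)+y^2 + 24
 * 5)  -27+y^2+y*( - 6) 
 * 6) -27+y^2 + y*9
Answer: 2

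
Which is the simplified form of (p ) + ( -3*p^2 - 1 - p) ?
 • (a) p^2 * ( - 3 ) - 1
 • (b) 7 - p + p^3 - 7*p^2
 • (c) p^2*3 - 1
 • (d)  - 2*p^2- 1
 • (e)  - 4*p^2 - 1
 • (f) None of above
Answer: a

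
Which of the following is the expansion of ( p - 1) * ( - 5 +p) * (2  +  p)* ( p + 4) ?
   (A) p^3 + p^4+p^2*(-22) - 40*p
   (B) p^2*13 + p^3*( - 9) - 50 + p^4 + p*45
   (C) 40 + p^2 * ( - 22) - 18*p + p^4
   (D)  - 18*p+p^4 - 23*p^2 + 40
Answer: D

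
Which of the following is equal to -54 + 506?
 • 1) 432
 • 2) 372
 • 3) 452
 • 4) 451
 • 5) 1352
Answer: 3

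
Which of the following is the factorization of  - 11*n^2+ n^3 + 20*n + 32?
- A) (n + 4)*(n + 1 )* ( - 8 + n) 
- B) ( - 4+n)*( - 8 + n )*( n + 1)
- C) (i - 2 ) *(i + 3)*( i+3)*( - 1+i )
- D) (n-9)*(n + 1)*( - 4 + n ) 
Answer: B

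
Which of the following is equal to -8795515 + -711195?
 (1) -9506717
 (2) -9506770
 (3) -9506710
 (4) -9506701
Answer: 3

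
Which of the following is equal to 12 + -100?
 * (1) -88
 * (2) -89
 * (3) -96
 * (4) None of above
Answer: 1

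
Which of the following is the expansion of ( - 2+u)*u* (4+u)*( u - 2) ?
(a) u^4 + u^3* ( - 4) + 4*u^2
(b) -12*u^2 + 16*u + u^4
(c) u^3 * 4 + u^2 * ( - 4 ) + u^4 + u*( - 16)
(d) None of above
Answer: b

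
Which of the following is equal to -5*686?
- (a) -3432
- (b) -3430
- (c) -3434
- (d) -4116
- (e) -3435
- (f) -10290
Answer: b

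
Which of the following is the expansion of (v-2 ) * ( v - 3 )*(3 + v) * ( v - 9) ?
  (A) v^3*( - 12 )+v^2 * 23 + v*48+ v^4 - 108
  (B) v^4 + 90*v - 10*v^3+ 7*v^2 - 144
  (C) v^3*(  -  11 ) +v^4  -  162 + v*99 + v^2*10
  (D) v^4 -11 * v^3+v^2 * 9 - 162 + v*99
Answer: D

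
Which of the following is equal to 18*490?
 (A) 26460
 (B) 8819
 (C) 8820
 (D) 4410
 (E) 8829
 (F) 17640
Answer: C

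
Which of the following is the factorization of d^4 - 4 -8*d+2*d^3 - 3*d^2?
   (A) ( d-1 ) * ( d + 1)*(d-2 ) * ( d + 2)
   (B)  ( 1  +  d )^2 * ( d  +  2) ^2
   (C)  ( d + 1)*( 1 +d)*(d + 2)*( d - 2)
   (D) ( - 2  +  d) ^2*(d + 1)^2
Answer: C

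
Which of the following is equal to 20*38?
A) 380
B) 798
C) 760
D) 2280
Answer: C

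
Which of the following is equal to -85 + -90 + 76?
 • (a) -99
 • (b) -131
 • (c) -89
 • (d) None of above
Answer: a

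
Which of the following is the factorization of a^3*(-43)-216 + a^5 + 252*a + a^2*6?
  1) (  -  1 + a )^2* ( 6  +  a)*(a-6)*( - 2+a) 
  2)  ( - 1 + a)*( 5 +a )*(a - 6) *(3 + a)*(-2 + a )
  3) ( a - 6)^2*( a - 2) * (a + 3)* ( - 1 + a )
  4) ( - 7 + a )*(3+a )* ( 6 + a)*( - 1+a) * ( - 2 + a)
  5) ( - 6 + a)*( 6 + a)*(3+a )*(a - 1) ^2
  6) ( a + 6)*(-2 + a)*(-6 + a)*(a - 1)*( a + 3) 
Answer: 6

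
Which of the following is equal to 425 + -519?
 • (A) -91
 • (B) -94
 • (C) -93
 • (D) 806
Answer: B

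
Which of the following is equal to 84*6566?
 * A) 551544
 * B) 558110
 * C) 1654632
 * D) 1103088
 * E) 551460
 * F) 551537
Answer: A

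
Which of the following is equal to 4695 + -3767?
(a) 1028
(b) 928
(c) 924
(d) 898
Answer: b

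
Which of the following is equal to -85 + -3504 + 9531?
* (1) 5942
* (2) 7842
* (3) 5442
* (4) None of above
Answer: 1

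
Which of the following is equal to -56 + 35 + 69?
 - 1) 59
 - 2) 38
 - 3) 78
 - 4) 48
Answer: 4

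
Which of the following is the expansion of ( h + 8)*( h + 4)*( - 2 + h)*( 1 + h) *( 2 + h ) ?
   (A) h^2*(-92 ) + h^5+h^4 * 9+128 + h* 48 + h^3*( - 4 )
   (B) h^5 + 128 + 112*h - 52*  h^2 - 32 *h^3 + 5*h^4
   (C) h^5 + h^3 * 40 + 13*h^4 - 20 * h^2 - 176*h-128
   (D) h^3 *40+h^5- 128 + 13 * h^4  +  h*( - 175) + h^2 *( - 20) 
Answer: C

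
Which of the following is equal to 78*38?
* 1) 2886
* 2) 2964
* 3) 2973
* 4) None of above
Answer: 2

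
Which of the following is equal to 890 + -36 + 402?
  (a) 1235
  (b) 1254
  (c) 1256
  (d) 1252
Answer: c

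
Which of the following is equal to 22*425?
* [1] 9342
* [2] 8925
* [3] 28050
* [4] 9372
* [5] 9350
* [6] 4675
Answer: 5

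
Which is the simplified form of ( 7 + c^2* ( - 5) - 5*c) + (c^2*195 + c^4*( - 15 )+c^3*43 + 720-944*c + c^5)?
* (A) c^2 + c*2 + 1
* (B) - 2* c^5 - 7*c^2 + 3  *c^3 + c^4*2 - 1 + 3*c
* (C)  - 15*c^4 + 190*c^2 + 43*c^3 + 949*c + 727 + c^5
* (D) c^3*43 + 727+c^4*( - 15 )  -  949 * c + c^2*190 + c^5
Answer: D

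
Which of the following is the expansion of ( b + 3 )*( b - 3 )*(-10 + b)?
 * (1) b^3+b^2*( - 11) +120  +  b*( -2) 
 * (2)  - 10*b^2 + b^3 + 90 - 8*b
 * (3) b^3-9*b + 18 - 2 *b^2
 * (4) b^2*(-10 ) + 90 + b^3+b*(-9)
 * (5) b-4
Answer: 4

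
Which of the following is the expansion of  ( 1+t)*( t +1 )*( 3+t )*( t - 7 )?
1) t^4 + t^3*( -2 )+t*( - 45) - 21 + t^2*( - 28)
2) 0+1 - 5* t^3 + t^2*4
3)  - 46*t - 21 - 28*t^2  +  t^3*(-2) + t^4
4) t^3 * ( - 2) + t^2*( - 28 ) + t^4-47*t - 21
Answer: 3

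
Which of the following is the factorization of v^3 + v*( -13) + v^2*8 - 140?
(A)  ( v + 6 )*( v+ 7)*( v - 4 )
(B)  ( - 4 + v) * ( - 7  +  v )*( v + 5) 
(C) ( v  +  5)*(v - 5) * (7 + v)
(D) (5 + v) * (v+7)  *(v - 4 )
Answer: D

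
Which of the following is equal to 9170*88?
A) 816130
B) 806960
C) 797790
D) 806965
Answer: B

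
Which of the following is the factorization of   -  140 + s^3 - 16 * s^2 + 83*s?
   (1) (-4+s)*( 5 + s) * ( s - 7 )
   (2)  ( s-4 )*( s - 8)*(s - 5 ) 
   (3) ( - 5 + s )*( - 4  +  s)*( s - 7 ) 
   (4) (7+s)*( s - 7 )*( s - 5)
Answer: 3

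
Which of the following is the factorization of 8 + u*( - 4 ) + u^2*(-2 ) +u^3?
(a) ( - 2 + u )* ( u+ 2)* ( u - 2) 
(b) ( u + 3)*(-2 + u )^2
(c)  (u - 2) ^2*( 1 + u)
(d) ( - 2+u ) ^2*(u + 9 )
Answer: a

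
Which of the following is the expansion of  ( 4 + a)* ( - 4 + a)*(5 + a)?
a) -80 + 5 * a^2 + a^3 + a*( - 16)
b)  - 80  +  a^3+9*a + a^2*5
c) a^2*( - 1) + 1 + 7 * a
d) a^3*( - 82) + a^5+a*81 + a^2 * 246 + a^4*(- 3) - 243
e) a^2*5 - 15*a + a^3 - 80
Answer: a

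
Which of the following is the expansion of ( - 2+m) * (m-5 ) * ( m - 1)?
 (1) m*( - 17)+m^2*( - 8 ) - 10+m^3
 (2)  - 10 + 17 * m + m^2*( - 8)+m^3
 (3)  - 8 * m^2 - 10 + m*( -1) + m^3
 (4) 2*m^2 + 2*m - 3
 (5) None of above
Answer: 2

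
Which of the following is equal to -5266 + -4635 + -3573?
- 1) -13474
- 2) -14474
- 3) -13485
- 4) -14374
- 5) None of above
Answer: 1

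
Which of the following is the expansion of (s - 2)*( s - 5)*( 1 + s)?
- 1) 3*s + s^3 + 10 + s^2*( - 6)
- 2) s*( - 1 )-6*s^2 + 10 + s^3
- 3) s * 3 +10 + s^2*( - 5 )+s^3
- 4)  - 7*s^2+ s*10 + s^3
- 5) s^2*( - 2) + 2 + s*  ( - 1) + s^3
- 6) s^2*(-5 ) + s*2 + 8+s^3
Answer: 1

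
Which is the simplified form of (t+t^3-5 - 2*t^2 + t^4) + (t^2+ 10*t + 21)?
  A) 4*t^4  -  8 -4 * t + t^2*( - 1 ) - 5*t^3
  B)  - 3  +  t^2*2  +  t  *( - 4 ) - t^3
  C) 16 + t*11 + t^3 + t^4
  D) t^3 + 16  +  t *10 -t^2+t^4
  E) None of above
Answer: E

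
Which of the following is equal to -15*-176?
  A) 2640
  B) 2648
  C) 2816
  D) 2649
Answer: A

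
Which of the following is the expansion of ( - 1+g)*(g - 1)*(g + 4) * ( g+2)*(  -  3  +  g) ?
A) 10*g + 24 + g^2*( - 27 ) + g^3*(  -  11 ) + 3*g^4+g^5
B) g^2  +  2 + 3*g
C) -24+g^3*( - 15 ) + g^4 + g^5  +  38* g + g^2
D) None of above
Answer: D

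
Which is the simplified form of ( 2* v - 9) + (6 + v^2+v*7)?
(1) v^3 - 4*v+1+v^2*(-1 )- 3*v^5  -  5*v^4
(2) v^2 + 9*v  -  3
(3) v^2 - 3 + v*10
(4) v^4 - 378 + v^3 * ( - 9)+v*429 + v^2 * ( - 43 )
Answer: 2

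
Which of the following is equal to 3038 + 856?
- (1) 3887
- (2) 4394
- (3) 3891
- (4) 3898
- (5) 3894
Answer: 5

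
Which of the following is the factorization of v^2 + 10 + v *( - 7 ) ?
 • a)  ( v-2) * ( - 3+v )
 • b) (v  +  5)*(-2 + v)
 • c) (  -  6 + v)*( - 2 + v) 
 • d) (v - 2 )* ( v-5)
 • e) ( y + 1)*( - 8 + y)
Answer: d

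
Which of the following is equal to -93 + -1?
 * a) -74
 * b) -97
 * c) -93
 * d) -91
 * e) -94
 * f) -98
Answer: e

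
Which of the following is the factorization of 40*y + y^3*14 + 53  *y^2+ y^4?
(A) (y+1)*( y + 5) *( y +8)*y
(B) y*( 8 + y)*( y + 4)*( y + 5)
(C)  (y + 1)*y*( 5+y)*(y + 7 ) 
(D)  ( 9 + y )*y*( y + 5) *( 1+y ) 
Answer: A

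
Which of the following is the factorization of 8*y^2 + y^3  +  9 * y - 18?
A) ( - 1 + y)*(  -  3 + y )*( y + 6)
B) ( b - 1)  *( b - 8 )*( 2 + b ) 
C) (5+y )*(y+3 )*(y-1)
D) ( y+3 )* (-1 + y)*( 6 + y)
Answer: D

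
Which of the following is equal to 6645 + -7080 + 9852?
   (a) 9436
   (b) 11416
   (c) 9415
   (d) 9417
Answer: d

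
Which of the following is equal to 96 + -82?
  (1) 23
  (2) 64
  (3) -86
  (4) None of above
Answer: 4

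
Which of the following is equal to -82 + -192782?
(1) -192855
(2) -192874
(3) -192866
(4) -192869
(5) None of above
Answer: 5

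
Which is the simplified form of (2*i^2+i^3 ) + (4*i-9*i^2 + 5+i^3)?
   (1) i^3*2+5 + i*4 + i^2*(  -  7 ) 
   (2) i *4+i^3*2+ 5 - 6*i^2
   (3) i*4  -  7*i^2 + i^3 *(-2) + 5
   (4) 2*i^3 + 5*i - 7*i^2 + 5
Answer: 1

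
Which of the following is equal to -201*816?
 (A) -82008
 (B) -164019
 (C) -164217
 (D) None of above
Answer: D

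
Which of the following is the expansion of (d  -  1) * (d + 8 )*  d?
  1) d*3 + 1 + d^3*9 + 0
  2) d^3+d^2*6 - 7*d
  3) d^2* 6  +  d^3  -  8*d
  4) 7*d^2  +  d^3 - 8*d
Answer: 4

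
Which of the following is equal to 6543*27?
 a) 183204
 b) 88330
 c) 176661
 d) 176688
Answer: c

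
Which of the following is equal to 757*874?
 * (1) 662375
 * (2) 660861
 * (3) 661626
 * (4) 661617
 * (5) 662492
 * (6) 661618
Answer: 6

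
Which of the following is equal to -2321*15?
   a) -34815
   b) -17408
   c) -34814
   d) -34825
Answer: a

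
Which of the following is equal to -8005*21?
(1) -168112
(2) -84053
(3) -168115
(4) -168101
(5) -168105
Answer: 5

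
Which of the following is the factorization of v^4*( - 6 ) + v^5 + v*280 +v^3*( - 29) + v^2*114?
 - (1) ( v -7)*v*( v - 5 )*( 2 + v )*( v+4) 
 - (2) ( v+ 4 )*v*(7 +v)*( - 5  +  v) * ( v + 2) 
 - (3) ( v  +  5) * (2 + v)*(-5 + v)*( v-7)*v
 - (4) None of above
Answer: 1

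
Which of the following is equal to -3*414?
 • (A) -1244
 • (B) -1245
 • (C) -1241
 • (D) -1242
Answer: D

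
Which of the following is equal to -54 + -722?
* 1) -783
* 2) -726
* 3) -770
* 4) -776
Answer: 4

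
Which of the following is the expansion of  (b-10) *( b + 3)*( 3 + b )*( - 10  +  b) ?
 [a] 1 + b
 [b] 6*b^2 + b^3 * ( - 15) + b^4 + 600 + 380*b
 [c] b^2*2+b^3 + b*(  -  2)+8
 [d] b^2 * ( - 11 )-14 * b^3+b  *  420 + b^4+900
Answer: d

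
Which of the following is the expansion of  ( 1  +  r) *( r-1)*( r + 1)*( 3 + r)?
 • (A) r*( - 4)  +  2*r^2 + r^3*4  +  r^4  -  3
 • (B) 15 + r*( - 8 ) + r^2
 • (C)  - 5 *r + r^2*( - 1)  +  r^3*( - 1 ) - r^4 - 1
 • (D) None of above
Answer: A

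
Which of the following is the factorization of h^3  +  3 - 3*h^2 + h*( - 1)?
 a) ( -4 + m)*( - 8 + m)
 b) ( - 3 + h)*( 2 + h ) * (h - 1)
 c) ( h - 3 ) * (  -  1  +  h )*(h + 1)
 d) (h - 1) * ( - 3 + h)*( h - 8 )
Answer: c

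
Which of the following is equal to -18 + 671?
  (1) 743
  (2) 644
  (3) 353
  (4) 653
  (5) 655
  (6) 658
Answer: 4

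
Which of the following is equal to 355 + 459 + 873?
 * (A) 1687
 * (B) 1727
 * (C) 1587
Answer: A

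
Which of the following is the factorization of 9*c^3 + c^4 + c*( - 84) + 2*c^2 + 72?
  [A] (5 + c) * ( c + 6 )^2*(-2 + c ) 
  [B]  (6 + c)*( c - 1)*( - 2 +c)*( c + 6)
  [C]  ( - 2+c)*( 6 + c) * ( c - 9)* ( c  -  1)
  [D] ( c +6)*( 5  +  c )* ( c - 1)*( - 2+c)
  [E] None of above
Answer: B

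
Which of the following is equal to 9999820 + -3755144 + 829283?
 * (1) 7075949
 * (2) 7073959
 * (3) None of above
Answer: 2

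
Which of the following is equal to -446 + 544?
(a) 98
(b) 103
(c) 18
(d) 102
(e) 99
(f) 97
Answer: a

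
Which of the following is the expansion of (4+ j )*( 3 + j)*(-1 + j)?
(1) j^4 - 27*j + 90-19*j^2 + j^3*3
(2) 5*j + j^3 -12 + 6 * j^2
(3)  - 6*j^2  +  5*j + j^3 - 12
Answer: 2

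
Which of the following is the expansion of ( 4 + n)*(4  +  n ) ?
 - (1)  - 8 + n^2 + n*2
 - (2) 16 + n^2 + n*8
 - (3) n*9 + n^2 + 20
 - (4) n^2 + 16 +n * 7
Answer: 2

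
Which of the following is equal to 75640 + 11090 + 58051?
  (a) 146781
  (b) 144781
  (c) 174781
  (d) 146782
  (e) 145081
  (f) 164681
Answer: b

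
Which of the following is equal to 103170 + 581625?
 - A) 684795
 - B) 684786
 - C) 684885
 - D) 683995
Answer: A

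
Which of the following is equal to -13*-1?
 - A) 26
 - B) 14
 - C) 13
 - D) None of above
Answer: C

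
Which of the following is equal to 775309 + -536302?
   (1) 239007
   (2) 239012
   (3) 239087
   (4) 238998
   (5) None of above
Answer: 1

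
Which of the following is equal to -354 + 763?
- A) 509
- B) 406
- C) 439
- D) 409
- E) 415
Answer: D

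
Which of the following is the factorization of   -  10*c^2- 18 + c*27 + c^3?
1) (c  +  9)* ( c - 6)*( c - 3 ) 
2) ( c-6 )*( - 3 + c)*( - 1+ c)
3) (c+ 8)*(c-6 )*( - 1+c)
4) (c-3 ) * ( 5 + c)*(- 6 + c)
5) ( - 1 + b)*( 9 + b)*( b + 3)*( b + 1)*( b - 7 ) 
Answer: 2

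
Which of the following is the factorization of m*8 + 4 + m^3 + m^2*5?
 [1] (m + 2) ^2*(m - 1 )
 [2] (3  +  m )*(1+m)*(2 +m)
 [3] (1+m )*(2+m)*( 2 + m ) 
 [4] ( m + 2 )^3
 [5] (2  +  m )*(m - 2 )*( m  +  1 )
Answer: 3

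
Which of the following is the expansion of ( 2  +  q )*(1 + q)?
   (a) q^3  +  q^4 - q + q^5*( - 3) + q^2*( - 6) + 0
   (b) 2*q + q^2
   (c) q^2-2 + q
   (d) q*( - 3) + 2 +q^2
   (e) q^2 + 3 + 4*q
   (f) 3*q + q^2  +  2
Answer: f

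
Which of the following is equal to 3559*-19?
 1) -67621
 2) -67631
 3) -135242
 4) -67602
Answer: 1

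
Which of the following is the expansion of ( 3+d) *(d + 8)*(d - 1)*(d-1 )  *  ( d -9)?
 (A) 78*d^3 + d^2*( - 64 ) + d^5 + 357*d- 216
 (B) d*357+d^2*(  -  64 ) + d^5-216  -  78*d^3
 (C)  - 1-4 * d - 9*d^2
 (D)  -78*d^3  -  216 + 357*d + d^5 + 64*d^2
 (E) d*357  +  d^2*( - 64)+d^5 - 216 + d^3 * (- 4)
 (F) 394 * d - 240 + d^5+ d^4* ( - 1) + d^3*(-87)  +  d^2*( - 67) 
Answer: B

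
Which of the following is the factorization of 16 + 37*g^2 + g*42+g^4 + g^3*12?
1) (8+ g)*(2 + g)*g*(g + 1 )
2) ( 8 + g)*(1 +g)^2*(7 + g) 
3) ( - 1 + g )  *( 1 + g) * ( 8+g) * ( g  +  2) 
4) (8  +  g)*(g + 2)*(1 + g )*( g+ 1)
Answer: 4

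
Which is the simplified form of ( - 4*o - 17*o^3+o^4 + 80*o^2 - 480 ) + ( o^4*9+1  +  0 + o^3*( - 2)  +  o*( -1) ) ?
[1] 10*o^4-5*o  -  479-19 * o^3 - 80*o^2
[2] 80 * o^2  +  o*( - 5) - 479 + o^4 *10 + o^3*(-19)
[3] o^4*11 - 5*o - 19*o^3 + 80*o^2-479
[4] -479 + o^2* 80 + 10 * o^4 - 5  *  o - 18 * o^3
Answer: 2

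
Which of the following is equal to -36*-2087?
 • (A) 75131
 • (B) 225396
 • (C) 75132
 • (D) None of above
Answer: C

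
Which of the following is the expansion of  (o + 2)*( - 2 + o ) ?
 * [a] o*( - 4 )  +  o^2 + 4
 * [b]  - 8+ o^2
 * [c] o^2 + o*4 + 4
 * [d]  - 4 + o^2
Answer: d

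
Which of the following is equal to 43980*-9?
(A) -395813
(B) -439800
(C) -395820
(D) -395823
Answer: C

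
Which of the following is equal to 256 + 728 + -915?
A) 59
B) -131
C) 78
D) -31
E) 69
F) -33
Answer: E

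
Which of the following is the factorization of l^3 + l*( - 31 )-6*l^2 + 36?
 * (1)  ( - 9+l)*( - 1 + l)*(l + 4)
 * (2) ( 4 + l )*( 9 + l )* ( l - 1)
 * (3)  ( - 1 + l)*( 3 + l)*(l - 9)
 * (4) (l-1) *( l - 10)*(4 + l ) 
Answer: 1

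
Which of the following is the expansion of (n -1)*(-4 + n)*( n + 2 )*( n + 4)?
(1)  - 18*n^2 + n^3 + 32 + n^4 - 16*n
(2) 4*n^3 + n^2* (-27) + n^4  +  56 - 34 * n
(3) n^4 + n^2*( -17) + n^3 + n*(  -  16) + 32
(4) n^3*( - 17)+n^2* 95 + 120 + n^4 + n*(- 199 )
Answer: 1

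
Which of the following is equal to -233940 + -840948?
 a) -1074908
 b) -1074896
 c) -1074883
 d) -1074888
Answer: d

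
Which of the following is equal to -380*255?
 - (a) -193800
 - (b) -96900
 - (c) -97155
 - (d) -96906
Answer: b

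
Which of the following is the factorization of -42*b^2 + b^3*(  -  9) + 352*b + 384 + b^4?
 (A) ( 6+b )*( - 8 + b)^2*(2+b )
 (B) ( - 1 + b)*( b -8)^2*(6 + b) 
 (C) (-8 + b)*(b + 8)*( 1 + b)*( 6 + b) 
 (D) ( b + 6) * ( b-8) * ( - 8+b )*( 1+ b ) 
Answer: D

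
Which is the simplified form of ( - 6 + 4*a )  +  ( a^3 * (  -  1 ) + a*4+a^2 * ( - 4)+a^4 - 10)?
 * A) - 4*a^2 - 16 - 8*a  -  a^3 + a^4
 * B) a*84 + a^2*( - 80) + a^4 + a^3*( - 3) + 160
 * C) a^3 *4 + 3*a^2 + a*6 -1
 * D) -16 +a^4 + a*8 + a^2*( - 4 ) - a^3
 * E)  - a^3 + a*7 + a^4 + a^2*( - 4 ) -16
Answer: D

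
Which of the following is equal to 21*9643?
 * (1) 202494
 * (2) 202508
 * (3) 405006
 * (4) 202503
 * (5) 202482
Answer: 4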